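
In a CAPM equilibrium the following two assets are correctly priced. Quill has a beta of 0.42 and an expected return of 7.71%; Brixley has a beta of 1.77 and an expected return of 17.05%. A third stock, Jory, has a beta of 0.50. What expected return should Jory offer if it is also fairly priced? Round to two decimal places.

8.26%

MRP (SML slope) = (17.05% − 7.71%) / (1.77 − 0.42) = 9.34% / 1.35 = 6.9185%
R_f (intercept) = 7.71% − 0.42 × 6.9185% = 4.8042%
E(R_Jory) = R_f + β × MRP = 4.8042% + 0.50 × 6.9185% = 8.26%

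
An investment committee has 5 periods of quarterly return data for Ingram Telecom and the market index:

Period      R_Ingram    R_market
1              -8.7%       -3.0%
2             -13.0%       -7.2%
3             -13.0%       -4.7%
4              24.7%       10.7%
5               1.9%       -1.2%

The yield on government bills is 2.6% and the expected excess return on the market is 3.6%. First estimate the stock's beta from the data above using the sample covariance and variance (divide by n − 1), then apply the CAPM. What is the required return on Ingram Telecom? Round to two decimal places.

Mean R_i = (-8.7 − 13.0 − 13.0 + 24.7 + 1.9) / 5 = -1.6200%
Mean R_m = (-3.0 − 7.2 − 4.7 + 10.7 − 1.2) / 5 = -1.0800%
Σ(R_i − R̄_i)(R_m − R̄_m) = 434.0620  ⇒  Cov = 434.0620 / 4 = 108.5155
Σ(R_m − R̄_m)² = 193.0280  ⇒  Var(R_m) = 193.0280 / 4 = 48.2570
β = Cov / Var(R_m) = 108.5155 / 48.2570 = 2.2487
E(R) = R_f + β × MRP = 2.6% + 2.2487 × 3.6% = 10.70%

10.70%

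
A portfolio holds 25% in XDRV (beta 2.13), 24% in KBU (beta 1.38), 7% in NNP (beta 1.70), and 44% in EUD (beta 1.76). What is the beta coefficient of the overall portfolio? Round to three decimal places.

β_P = Σ w_i β_i = 0.25×2.13 + 0.24×1.38 + 0.07×1.70 + 0.44×1.76 = 1.7571

1.757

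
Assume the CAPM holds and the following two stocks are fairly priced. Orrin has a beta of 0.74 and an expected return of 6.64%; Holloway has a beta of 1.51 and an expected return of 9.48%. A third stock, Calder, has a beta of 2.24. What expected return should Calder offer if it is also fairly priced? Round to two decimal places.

12.17%

MRP (SML slope) = (9.48% − 6.64%) / (1.51 − 0.74) = 2.84% / 0.77 = 3.6883%
R_f (intercept) = 6.64% − 0.74 × 3.6883% = 3.9107%
E(R_Calder) = R_f + β × MRP = 3.9107% + 2.24 × 3.6883% = 12.17%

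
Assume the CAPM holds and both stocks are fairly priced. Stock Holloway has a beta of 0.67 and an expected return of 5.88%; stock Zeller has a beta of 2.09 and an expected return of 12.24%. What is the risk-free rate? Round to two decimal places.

2.88%

Both satisfy E(R) = R_f + β·MRP, so the slope of the SML is
MRP = (12.24% − 5.88%) / (2.09 − 0.67) = 6.36% / 1.42 = 4.4789%
R_f = E(R_Holloway) − β_Holloway·MRP = 5.88% − 0.67 × 4.4789% = 2.8791%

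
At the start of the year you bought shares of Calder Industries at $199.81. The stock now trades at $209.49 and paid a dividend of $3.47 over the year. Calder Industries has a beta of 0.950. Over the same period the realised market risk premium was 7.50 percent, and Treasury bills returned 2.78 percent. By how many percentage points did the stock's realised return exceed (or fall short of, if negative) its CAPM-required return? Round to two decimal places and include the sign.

Realised HPR = (P1 + D1 − P0) / P0 = (209.49 + 3.47 − 199.81) / 199.81 = 13.15 / 199.81 = 6.5813%
CAPM required = R_f + β·MRP = 2.78% + 0.950 × 7.50% = 9.90500%
α = realised − required = 6.5813% − 9.90500% = -3.32%

-3.32%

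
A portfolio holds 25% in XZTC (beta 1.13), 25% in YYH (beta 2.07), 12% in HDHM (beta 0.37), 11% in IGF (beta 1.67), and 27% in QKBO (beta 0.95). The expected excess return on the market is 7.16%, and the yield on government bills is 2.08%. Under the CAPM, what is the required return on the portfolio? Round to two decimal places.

β_P = Σ w_i β_i = 0.25×1.13 + 0.25×2.07 + 0.12×0.37 + 0.11×1.67 + 0.27×0.95 = 1.2846
E(R_P) = R_f + β_P × MRP = 2.08% + 1.2846 × 7.16% = 11.28%

11.28%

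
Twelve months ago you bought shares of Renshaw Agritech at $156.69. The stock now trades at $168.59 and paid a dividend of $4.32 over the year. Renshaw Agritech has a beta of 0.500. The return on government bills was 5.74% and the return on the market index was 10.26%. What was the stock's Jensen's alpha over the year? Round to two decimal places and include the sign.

Realised HPR = (P1 + D1 − P0) / P0 = (168.59 + 4.32 − 156.69) / 156.69 = 16.22 / 156.69 = 10.3516%
MRP = 10.26% − 5.74% = 4.52%
CAPM required = R_f + β·MRP = 5.74% + 0.500 × 4.52% = 8.00000%
α = realised − required = 10.3516% − 8.00000% = +2.35%

+2.35%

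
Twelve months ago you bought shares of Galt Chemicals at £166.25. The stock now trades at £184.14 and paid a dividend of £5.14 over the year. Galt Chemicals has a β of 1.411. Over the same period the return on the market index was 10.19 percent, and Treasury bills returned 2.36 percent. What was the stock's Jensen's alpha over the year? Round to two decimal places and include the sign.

Realised HPR = (P1 + D1 − P0) / P0 = (184.14 + 5.14 − 166.25) / 166.25 = 23.03 / 166.25 = 13.8526%
MRP = 10.19% − 2.36% = 7.83%
CAPM required = R_f + β·MRP = 2.36% + 1.411 × 7.83% = 13.40813%
α = realised − required = 13.8526% − 13.40813% = +0.44%

+0.44%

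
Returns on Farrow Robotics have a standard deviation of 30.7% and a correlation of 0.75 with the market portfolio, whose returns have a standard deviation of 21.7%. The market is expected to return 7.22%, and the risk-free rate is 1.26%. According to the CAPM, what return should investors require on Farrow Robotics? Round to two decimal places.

7.58%

β = ρ × σ_i / σ_m = 0.75 × 30.7% / 21.7% = 1.0611
MRP = 7.22% − 1.26% = 5.96%
E(R) = 1.26% + 1.0611 × 5.96% = 7.58%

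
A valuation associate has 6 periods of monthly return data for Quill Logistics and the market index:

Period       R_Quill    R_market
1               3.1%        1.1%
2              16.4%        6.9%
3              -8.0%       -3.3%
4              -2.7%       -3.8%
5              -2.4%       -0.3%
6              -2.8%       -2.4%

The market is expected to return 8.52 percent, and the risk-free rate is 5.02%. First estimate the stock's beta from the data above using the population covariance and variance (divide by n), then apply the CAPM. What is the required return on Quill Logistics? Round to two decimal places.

Mean R_i = (3.1 + 16.4 − 8.0 − 2.7 − 2.4 − 2.8) / 6 = 0.6000%
Mean R_m = (1.1 + 6.9 − 3.3 − 3.8 − 0.3 − 2.4) / 6 = -0.3000%
Σ(R_i − R̄_i)(R_m − R̄_m) = 161.7500  ⇒  Cov = 161.7500 / 6 = 26.9583
Σ(R_m − R̄_m)² = 79.4600  ⇒  Var(R_m) = 79.4600 / 6 = 13.2433
β = Cov / Var(R_m) = 26.9583 / 13.2433 = 2.0356
MRP = 8.52% − 5.02% = 3.50%
E(R) = R_f + β × MRP = 5.02% + 2.0356 × 3.50% = 12.14%

12.14%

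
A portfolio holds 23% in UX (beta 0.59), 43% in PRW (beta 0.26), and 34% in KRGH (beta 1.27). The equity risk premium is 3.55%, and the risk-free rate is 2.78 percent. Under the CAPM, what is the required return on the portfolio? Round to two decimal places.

5.19%

β_P = Σ w_i β_i = 0.23×0.59 + 0.43×0.26 + 0.34×1.27 = 0.6793
E(R_P) = R_f + β_P × MRP = 2.78% + 0.6793 × 3.55% = 5.19%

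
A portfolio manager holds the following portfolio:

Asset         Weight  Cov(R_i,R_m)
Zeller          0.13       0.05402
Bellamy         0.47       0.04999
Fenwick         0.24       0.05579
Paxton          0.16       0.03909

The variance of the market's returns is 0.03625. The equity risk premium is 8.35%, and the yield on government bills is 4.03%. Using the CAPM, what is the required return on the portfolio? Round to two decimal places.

15.58%

β_Zeller = 0.05402 / 0.03625 = 1.4902
β_Bellamy = 0.04999 / 0.03625 = 1.3790
β_Fenwick = 0.05579 / 0.03625 = 1.5390
β_Paxton = 0.03909 / 0.03625 = 1.0783
β_P = Σ w_i β_i = 0.13×1.4902 + 0.47×1.3790 + 0.24×1.5390 + 0.16×1.0783 = 1.3837
E(R_P) = R_f + β_P × MRP = 4.03% + 1.3837 × 8.35% = 15.58%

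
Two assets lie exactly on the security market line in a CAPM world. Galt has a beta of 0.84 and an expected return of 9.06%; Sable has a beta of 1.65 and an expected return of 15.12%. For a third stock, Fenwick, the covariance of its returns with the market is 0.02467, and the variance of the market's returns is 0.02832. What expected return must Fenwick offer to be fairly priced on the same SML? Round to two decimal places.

MRP = (15.12% − 9.06%) / (1.65 − 0.84) = 7.4815%
R_f = 9.06% − 0.84 × 7.4815% = 2.7755%
β_Fenwick = Cov / Var(R_m) = 0.02467 / 0.02832 = 0.8711
E(R_Fenwick) = R_f + β × MRP = 2.7755% + 0.8711 × 7.4815% = 9.29%

9.29%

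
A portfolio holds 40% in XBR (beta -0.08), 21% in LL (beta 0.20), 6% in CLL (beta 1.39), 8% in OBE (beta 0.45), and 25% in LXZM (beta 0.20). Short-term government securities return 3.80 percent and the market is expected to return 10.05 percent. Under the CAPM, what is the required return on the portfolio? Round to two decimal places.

β_P = Σ w_i β_i = 0.40×-0.08 + 0.21×0.20 + 0.06×1.39 + 0.08×0.45 + 0.25×0.20 = 0.1794
MRP = 10.05% − 3.80% = 6.25%
E(R_P) = R_f + β_P × MRP = 3.80% + 0.1794 × 6.25% = 4.92%

4.92%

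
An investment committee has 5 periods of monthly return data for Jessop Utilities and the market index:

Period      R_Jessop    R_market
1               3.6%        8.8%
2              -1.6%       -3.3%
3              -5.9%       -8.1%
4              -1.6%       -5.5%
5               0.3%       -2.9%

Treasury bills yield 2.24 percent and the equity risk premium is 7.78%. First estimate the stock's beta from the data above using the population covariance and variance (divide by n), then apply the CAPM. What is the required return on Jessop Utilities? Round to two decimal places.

5.99%

Mean R_i = (3.6 − 1.6 − 5.9 − 1.6 + 0.3) / 5 = -1.0400%
Mean R_m = (8.8 − 3.3 − 8.1 − 5.5 − 2.9) / 5 = -2.2000%
Σ(R_i − R̄_i)(R_m − R̄_m) = 81.2400  ⇒  Cov = 81.2400 / 5 = 16.2480
Σ(R_m − R̄_m)² = 168.4000  ⇒  Var(R_m) = 168.4000 / 5 = 33.6800
β = Cov / Var(R_m) = 16.2480 / 33.6800 = 0.4824
E(R) = R_f + β × MRP = 2.24% + 0.4824 × 7.78% = 5.99%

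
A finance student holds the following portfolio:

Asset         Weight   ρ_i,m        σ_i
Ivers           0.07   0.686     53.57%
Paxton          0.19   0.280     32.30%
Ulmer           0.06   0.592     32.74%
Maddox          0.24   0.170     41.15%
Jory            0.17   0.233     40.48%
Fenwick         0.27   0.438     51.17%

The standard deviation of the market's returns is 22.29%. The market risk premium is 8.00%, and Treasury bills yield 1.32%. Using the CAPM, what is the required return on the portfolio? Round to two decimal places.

6.63%

β_Ivers = 0.686 × 53.57% / 22.29% = 1.6487
β_Paxton = 0.280 × 32.30% / 22.29% = 0.4057
β_Ulmer = 0.592 × 32.74% / 22.29% = 0.8695
β_Maddox = 0.170 × 41.15% / 22.29% = 0.3138
β_Jory = 0.233 × 40.48% / 22.29% = 0.4231
β_Fenwick = 0.438 × 51.17% / 22.29% = 1.0055
β_P = Σ w_i β_i = 0.07×1.6487 + 0.19×0.4057 + 0.06×0.8695 + 0.24×0.3138 + 0.17×0.4231 + 0.27×1.0055 = 0.6634
E(R_P) = R_f + β_P × MRP = 1.32% + 0.6634 × 8.00% = 6.63%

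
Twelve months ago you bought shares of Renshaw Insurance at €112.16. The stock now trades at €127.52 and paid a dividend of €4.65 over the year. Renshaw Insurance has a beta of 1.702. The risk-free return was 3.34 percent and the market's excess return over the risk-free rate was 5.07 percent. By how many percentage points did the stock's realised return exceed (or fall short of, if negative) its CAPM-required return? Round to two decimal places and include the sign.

+5.87%

Realised HPR = (P1 + D1 − P0) / P0 = (127.52 + 4.65 − 112.16) / 112.16 = 20.01 / 112.16 = 17.8406%
CAPM required = R_f + β·MRP = 3.34% + 1.702 × 5.07% = 11.96914%
α = realised − required = 17.8406% − 11.96914% = +5.87%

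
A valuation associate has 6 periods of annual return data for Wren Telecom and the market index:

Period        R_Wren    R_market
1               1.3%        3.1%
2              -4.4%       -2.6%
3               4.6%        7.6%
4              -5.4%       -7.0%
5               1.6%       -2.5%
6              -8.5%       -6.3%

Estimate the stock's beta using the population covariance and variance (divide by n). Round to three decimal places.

Mean R_i = (1.3 − 4.4 + 4.6 − 5.4 + 1.6 − 8.5) / 6 = -1.8000%
Mean R_m = (3.1 − 2.6 + 7.6 − 7.0 − 2.5 − 6.3) / 6 = -1.2833%
Σ(R_i − R̄_i)(R_m − R̄_m) = 123.9200  ⇒  Cov = 123.9200 / 6 = 20.6533
Σ(R_m − R̄_m)² = 159.1883  ⇒  Var(R_m) = 159.1883 / 6 = 26.5314
β = Cov / Var(R_m) = 20.6533 / 26.5314 = 0.7784

0.778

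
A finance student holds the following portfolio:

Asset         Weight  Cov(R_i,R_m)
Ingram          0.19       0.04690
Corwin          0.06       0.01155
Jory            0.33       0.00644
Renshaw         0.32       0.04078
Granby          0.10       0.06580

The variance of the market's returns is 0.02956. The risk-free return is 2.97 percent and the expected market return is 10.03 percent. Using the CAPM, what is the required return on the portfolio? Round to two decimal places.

10.46%

β_Ingram = 0.04690 / 0.02956 = 1.5866
β_Corwin = 0.01155 / 0.02956 = 0.3907
β_Jory = 0.00644 / 0.02956 = 0.2179
β_Renshaw = 0.04078 / 0.02956 = 1.3796
β_Granby = 0.06580 / 0.02956 = 2.2260
β_P = Σ w_i β_i = 0.19×1.5866 + 0.06×0.3907 + 0.33×0.2179 + 0.32×1.3796 + 0.10×2.2260 = 1.0609
MRP = 10.03% − 2.97% = 7.06%
E(R_P) = R_f + β_P × MRP = 2.97% + 1.0609 × 7.06% = 10.46%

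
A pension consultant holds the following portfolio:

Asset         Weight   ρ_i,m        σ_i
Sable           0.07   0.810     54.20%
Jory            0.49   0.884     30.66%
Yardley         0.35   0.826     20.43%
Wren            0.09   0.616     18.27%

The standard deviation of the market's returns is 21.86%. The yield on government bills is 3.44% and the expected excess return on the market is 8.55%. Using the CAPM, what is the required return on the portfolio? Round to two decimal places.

12.54%

β_Sable = 0.810 × 54.20% / 21.86% = 2.0083
β_Jory = 0.884 × 30.66% / 21.86% = 1.2399
β_Yardley = 0.826 × 20.43% / 21.86% = 0.7720
β_Wren = 0.616 × 18.27% / 21.86% = 0.5148
β_P = Σ w_i β_i = 0.07×2.0083 + 0.49×1.2399 + 0.35×0.7720 + 0.09×0.5148 = 1.0647
E(R_P) = R_f + β_P × MRP = 3.44% + 1.0647 × 8.55% = 12.54%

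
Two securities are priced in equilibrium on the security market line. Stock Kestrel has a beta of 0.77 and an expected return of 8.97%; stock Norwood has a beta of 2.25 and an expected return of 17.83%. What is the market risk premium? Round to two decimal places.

Both satisfy E(R) = R_f + β·MRP, so the slope of the SML is
MRP = (17.83% − 8.97%) / (2.25 − 0.77) = 8.86% / 1.48 = 5.9865%

5.99%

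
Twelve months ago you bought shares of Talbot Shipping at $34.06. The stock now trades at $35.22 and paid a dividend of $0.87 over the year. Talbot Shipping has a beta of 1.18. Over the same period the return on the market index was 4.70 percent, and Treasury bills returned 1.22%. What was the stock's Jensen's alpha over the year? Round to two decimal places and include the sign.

Realised HPR = (P1 + D1 − P0) / P0 = (35.22 + 0.87 − 34.06) / 34.06 = 2.03 / 34.06 = 5.9601%
MRP = 4.70% − 1.22% = 3.48%
CAPM required = R_f + β·MRP = 1.22% + 1.18 × 3.48% = 5.3264%
α = realised − required = 5.9601% − 5.3264% = +0.63%

+0.63%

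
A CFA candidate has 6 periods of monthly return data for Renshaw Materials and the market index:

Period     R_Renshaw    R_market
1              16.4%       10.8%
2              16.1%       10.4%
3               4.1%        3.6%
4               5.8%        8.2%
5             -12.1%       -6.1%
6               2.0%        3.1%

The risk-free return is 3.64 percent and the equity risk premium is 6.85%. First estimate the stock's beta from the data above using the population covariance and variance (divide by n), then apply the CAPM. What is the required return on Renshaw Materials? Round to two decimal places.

Mean R_i = (16.4 + 16.1 + 4.1 + 5.8 − 12.1 + 2.0) / 6 = 5.3833%
Mean R_m = (10.8 + 10.4 + 3.6 + 8.2 − 6.1 + 3.1) / 6 = 5.0000%
Σ(R_i − R̄_i)(R_m − R̄_m) = 325.3900  ⇒  Cov = 325.3900 / 6 = 54.2317
Σ(R_m − R̄_m)² = 201.8200  ⇒  Var(R_m) = 201.8200 / 6 = 33.6367
β = Cov / Var(R_m) = 54.2317 / 33.6367 = 1.6123
E(R) = R_f + β × MRP = 3.64% + 1.6123 × 6.85% = 14.68%

14.68%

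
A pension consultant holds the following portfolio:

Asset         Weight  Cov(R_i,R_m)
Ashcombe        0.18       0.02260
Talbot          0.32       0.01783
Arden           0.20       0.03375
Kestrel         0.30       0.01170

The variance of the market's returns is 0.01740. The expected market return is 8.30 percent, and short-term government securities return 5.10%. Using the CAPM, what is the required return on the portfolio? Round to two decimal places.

β_Ashcombe = 0.02260 / 0.01740 = 1.2989
β_Talbot = 0.01783 / 0.01740 = 1.0247
β_Arden = 0.03375 / 0.01740 = 1.9397
β_Kestrel = 0.01170 / 0.01740 = 0.6724
β_P = Σ w_i β_i = 0.18×1.2989 + 0.32×1.0247 + 0.20×1.9397 + 0.30×0.6724 = 1.1514
MRP = 8.30% − 5.10% = 3.20%
E(R_P) = R_f + β_P × MRP = 5.10% + 1.1514 × 3.20% = 8.78%

8.78%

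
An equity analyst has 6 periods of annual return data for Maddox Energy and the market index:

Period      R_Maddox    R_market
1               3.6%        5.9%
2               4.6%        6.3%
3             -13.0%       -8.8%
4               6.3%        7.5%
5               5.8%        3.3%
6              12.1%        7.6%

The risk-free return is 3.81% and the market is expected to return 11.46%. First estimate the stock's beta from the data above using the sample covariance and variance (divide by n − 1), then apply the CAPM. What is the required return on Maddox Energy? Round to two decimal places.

13.58%

Mean R_i = (3.6 + 4.6 − 13.0 + 6.3 + 5.8 + 12.1) / 6 = 3.2333%
Mean R_m = (5.9 + 6.3 − 8.8 + 7.5 + 3.3 + 7.6) / 6 = 3.6333%
Σ(R_i − R̄_i)(R_m − R̄_m) = 252.4833  ⇒  Cov = 252.4833 / 5 = 50.4967
Σ(R_m − R̄_m)² = 197.6333  ⇒  Var(R_m) = 197.6333 / 5 = 39.5267
β = Cov / Var(R_m) = 50.4967 / 39.5267 = 1.2775
MRP = 11.46% − 3.81% = 7.65%
E(R) = R_f + β × MRP = 3.81% + 1.2775 × 7.65% = 13.58%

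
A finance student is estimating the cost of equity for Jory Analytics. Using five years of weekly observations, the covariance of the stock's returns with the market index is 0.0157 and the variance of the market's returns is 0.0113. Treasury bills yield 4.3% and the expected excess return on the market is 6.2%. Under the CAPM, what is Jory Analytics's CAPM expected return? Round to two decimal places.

12.91%

β = Cov(R_i, R_m) / Var(R_m) = 0.0157 / 0.0113 = 1.3894
E(R) = R_f + β × MRP = 4.3% + 1.3894 × 6.2% = 12.91%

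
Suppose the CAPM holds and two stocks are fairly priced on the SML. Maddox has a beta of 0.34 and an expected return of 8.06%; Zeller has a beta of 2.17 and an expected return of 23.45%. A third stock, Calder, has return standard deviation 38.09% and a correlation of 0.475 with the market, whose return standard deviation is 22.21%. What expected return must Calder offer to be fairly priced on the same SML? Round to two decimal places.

MRP = (23.45% − 8.06%) / (2.17 − 0.34) = 8.4098%
R_f = 8.06% − 0.34 × 8.4098% = 5.2007%
β_Calder = ρ·σ_i/σ_m = 0.475 × 38.09 / 22.21 = 0.8146
E(R_Calder) = R_f + β × MRP = 5.2007% + 0.8146 × 8.4098% = 12.05%

12.05%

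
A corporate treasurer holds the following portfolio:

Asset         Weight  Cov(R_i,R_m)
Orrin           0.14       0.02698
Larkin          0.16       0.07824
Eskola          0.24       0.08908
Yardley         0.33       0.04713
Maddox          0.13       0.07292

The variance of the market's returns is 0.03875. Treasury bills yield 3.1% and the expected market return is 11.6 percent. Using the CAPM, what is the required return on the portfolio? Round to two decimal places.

β_Orrin = 0.02698 / 0.03875 = 0.6963
β_Larkin = 0.07824 / 0.03875 = 2.0191
β_Eskola = 0.08908 / 0.03875 = 2.2988
β_Yardley = 0.04713 / 0.03875 = 1.2163
β_Maddox = 0.07292 / 0.03875 = 1.8818
β_P = Σ w_i β_i = 0.14×0.6963 + 0.16×2.0191 + 0.24×2.2988 + 0.33×1.2163 + 0.13×1.8818 = 1.6183
MRP = 11.6% − 3.1% = 8.50%
E(R_P) = R_f + β_P × MRP = 3.1% + 1.6183 × 8.5% = 16.86%

16.86%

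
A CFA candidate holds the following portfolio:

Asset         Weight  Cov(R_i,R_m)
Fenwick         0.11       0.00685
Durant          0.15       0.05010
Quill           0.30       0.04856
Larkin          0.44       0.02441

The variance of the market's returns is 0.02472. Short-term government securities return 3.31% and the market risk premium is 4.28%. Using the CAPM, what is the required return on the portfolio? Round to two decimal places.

9.12%

β_Fenwick = 0.00685 / 0.02472 = 0.2771
β_Durant = 0.05010 / 0.02472 = 2.0267
β_Quill = 0.04856 / 0.02472 = 1.9644
β_Larkin = 0.02441 / 0.02472 = 0.9875
β_P = Σ w_i β_i = 0.11×0.2771 + 0.15×2.0267 + 0.30×1.9644 + 0.44×0.9875 = 1.3583
E(R_P) = R_f + β_P × MRP = 3.31% + 1.3583 × 4.28% = 9.12%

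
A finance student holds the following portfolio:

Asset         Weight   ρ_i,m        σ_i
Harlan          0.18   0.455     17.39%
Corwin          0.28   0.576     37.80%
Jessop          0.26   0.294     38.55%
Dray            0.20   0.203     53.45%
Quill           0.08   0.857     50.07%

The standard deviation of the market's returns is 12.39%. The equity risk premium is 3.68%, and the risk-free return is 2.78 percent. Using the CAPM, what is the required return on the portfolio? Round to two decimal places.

β_Harlan = 0.455 × 17.39% / 12.39% = 0.6386
β_Corwin = 0.576 × 37.80% / 12.39% = 1.7573
β_Jessop = 0.294 × 38.55% / 12.39% = 0.9147
β_Dray = 0.203 × 53.45% / 12.39% = 0.8757
β_Quill = 0.857 × 50.07% / 12.39% = 3.4633
β_P = Σ w_i β_i = 0.18×0.6386 + 0.28×1.7573 + 0.26×0.9147 + 0.20×0.8757 + 0.08×3.4633 = 1.2970
E(R_P) = R_f + β_P × MRP = 2.78% + 1.2970 × 3.68% = 7.55%

7.55%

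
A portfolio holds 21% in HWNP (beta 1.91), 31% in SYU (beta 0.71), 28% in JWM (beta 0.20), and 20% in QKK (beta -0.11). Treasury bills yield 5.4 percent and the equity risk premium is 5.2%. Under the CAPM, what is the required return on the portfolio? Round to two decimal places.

8.81%

β_P = Σ w_i β_i = 0.21×1.91 + 0.31×0.71 + 0.28×0.20 + 0.20×-0.11 = 0.6552
E(R_P) = R_f + β_P × MRP = 5.4% + 0.6552 × 5.2% = 8.81%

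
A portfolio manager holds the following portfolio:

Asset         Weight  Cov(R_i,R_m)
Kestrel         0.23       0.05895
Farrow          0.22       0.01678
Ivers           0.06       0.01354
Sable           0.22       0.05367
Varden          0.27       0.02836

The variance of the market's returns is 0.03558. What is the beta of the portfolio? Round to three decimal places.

1.055

β_Kestrel = 0.05895 / 0.03558 = 1.6568
β_Farrow = 0.01678 / 0.03558 = 0.4716
β_Ivers = 0.01354 / 0.03558 = 0.3806
β_Sable = 0.05367 / 0.03558 = 1.5084
β_Varden = 0.02836 / 0.03558 = 0.7971
β_P = Σ w_i β_i = 0.23×1.6568 + 0.22×0.4716 + 0.06×0.3806 + 0.22×1.5084 + 0.27×0.7971 = 1.0547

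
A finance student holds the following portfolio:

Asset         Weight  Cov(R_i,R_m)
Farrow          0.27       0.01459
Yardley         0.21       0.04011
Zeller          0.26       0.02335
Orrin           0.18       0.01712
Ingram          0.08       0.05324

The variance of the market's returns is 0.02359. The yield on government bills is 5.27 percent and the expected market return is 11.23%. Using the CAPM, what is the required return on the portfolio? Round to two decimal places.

11.78%

β_Farrow = 0.01459 / 0.02359 = 0.6185
β_Yardley = 0.04011 / 0.02359 = 1.7003
β_Zeller = 0.02335 / 0.02359 = 0.9898
β_Orrin = 0.01712 / 0.02359 = 0.7257
β_Ingram = 0.05324 / 0.02359 = 2.2569
β_P = Σ w_i β_i = 0.27×0.6185 + 0.21×1.7003 + 0.26×0.9898 + 0.18×0.7257 + 0.08×2.2569 = 1.0926
MRP = 11.23% − 5.27% = 5.96%
E(R_P) = R_f + β_P × MRP = 5.27% + 1.0926 × 5.96% = 11.78%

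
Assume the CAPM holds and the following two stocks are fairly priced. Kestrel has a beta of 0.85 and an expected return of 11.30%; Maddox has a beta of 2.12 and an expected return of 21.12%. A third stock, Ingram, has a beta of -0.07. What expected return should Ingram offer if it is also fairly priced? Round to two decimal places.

4.19%

MRP (SML slope) = (21.12% − 11.30%) / (2.12 − 0.85) = 9.82% / 1.27 = 7.7323%
R_f (intercept) = 11.30% − 0.85 × 7.7323% = 4.7275%
E(R_Ingram) = R_f + β × MRP = 4.7275% + -0.07 × 7.7323% = 4.19%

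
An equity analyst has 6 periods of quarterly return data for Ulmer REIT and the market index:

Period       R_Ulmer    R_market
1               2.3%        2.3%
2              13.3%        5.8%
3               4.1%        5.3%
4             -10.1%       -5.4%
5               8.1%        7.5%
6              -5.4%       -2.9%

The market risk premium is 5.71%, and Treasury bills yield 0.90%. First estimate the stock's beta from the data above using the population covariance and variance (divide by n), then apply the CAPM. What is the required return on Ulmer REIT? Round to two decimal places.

Mean R_i = (2.3 + 13.3 + 4.1 − 10.1 + 8.1 − 5.4) / 6 = 2.0500%
Mean R_m = (2.3 + 5.8 + 5.3 − 5.4 + 7.5 − 2.9) / 6 = 2.1000%
Σ(R_i − R̄_i)(R_m − R̄_m) = 209.2800  ⇒  Cov = 209.2800 / 6 = 34.8800
Σ(R_m − R̄_m)² = 134.3800  ⇒  Var(R_m) = 134.3800 / 6 = 22.3967
β = Cov / Var(R_m) = 34.8800 / 22.3967 = 1.5574
E(R) = R_f + β × MRP = 0.90% + 1.5574 × 5.71% = 9.79%

9.79%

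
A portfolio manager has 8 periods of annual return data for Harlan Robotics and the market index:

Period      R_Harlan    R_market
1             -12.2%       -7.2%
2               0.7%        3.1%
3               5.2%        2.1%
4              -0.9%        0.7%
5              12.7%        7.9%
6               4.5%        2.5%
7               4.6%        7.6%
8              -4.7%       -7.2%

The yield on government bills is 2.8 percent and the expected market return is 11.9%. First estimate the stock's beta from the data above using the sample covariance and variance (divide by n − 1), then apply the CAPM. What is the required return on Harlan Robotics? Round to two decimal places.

13.29%

Mean R_i = (-12.2 + 0.7 + 5.2 − 0.9 + 12.7 + 4.5 + 4.6 − 4.7) / 8 = 1.2375%
Mean R_m = (-7.2 + 3.1 + 2.1 + 0.7 + 7.9 + 2.5 + 7.6 − 7.2) / 8 = 1.1875%
Σ(R_i − R̄_i)(R_m − R̄_m) = 268.9238  ⇒  Cov = 268.9238 / 7 = 38.4177
Σ(R_m − R̄_m)² = 233.3288  ⇒  Var(R_m) = 233.3288 / 7 = 33.3327
β = Cov / Var(R_m) = 38.4177 / 33.3327 = 1.1526
MRP = 11.9% − 2.8% = 9.10%
E(R) = R_f + β × MRP = 2.8% + 1.1526 × 9.1% = 13.29%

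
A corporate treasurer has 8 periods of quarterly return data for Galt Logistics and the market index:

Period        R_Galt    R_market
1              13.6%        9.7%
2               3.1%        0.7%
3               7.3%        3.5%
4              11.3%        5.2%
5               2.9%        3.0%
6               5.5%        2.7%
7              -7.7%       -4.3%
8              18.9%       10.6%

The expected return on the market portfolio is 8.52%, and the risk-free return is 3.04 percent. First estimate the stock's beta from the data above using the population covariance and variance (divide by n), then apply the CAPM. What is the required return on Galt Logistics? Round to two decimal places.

12.01%

Mean R_i = (13.6 + 3.1 + 7.3 + 11.3 + 2.9 + 5.5 − 7.7 + 18.9) / 8 = 6.8625%
Mean R_m = (9.7 + 0.7 + 3.5 + 5.2 + 3.0 + 2.7 − 4.3 + 10.6) / 8 = 3.8875%
Σ(R_i − R̄_i)(R_m − R̄_m) = 261.9763  ⇒  Cov = 261.9763 / 8 = 32.7470
Σ(R_m − R̄_m)² = 160.1088  ⇒  Var(R_m) = 160.1088 / 8 = 20.0136
β = Cov / Var(R_m) = 32.7470 / 20.0136 = 1.6362
MRP = 8.52% − 3.04% = 5.48%
E(R) = R_f + β × MRP = 3.04% + 1.6362 × 5.48% = 12.01%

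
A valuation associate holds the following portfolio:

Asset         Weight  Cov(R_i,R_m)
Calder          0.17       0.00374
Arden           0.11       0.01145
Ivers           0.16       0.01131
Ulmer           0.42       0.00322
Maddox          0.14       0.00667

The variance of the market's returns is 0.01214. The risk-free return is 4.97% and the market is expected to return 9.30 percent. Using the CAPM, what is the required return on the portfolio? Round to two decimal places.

7.11%

β_Calder = 0.00374 / 0.01214 = 0.3081
β_Arden = 0.01145 / 0.01214 = 0.9432
β_Ivers = 0.01131 / 0.01214 = 0.9316
β_Ulmer = 0.00322 / 0.01214 = 0.2652
β_Maddox = 0.00667 / 0.01214 = 0.5494
β_P = Σ w_i β_i = 0.17×0.3081 + 0.11×0.9432 + 0.16×0.9316 + 0.42×0.2652 + 0.14×0.5494 = 0.4935
MRP = 9.30% − 4.97% = 4.33%
E(R_P) = R_f + β_P × MRP = 4.97% + 0.4935 × 4.33% = 7.11%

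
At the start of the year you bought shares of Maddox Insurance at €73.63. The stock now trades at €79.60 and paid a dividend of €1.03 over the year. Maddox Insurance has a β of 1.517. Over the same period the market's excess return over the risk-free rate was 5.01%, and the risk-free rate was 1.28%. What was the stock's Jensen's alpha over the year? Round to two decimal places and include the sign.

+0.63%

Realised HPR = (P1 + D1 − P0) / P0 = (79.60 + 1.03 − 73.63) / 73.63 = 7.00 / 73.63 = 9.5070%
CAPM required = R_f + β·MRP = 1.28% + 1.517 × 5.01% = 8.88017%
α = realised − required = 9.5070% − 8.88017% = +0.63%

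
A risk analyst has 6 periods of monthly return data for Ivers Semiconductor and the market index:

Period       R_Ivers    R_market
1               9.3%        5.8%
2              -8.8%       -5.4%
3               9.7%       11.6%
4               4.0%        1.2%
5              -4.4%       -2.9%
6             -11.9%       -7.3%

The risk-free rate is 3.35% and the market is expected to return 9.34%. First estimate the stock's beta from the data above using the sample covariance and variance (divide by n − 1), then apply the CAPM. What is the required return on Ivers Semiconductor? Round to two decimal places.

10.74%

Mean R_i = (9.3 − 8.8 + 9.7 + 4.0 − 4.4 − 11.9) / 6 = -0.3500%
Mean R_m = (5.8 − 5.4 + 11.6 + 1.2 − 2.9 − 7.3) / 6 = 0.5000%
Σ(R_i − R̄_i)(R_m − R̄_m) = 319.4600  ⇒  Cov = 319.4600 / 5 = 63.8920
Σ(R_m − R̄_m)² = 259.0000  ⇒  Var(R_m) = 259.0000 / 5 = 51.8000
β = Cov / Var(R_m) = 63.8920 / 51.8000 = 1.2334
MRP = 9.34% − 3.35% = 5.99%
E(R) = R_f + β × MRP = 3.35% + 1.2334 × 5.99% = 10.74%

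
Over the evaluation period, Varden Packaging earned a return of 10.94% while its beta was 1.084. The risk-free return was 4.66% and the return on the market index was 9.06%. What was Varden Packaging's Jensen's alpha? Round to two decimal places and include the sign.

Market excess return = 9.06% − 4.66% = 4.40%
CAPM benchmark = R_f + β(R_m − R_f) = 4.66% + 1.084 × 4.40% = 9.42960%
α = actual − benchmark = 10.94% − 9.42960% = +1.51%

+1.51%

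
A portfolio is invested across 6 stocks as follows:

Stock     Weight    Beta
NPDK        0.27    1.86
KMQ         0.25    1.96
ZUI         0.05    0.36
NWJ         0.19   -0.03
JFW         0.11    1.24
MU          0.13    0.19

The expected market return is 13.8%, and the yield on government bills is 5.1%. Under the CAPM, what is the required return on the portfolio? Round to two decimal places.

15.24%

β_P = Σ w_i β_i = 0.27×1.86 + 0.25×1.96 + 0.05×0.36 + 0.19×-0.03 + 0.11×1.24 + 0.13×0.19 = 1.1656
MRP = 13.8% − 5.1% = 8.70%
E(R_P) = R_f + β_P × MRP = 5.1% + 1.1656 × 8.7% = 15.24%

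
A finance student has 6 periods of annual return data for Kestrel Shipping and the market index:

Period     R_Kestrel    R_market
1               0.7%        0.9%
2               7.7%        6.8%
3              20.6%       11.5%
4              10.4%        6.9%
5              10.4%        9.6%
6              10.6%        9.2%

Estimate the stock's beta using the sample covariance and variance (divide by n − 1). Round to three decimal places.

1.581

Mean R_i = (0.7 + 7.7 + 20.6 + 10.4 + 10.4 + 10.6) / 6 = 10.0667%
Mean R_m = (0.9 + 6.8 + 11.5 + 6.9 + 9.6 + 9.2) / 6 = 7.4833%
Σ(R_i − R̄_i)(R_m − R̄_m) = 107.0167  ⇒  Cov = 107.0167 / 5 = 21.4033
Σ(R_m − R̄_m)² = 67.7083  ⇒  Var(R_m) = 67.7083 / 5 = 13.5417
β = Cov / Var(R_m) = 21.4033 / 13.5417 = 1.5805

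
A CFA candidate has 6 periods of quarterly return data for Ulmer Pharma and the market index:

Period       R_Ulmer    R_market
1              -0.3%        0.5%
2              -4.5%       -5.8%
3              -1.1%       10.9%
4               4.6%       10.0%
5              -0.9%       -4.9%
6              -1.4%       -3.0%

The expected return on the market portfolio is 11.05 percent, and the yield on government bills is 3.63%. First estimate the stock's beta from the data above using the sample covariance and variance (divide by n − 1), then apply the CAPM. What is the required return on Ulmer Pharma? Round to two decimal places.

Mean R_i = (-0.3 − 4.5 − 1.1 + 4.6 − 0.9 − 1.4) / 6 = -0.6000%
Mean R_m = (0.5 − 5.8 + 10.9 + 10.0 − 4.9 − 3.0) / 6 = 1.2833%
Σ(R_i − R̄_i)(R_m − R̄_m) = 73.1900  ⇒  Cov = 73.1900 / 5 = 14.6380
Σ(R_m − R̄_m)² = 275.8283  ⇒  Var(R_m) = 275.8283 / 5 = 55.1657
β = Cov / Var(R_m) = 14.6380 / 55.1657 = 0.2653
MRP = 11.05% − 3.63% = 7.42%
E(R) = R_f + β × MRP = 3.63% + 0.2653 × 7.42% = 5.60%

5.60%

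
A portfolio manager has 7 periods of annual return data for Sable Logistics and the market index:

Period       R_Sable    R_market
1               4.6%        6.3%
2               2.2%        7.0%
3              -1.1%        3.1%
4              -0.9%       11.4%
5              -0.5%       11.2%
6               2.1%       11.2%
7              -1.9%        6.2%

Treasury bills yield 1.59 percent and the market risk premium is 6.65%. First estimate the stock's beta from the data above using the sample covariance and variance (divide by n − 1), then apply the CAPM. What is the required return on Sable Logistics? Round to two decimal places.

Mean R_i = (4.6 + 2.2 − 1.1 − 0.9 − 0.5 + 2.1 − 1.9) / 7 = 0.6429%
Mean R_m = (6.3 + 7.0 + 3.1 + 11.4 + 11.2 + 11.2 + 6.2) / 7 = 8.0571%
Σ(R_i − R̄_i)(R_m − R̄_m) = 0.5929  ⇒  Cov = 0.5929 / 6 = 0.0988
Σ(R_m − R̄_m)² = 63.1571  ⇒  Var(R_m) = 63.1571 / 6 = 10.5262
β = Cov / Var(R_m) = 0.0988 / 10.5262 = 0.0094
E(R) = R_f + β × MRP = 1.59% + 0.0094 × 6.65% = 1.65%

1.65%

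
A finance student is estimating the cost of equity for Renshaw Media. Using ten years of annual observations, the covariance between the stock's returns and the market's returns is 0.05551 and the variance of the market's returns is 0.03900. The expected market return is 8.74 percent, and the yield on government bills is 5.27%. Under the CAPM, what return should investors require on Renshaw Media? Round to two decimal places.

β = Cov(R_i, R_m) / Var(R_m) = 0.05551 / 0.03900 = 1.4233
MRP = 8.74% − 5.27% = 3.47%
E(R) = R_f + β × MRP = 5.27% + 1.4233 × 3.47% = 10.21%

10.21%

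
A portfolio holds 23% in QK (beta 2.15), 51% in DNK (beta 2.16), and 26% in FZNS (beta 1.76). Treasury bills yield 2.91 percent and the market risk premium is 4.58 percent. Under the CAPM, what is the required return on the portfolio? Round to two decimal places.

12.32%

β_P = Σ w_i β_i = 0.23×2.15 + 0.51×2.16 + 0.26×1.76 = 2.0537
E(R_P) = R_f + β_P × MRP = 2.91% + 2.0537 × 4.58% = 12.32%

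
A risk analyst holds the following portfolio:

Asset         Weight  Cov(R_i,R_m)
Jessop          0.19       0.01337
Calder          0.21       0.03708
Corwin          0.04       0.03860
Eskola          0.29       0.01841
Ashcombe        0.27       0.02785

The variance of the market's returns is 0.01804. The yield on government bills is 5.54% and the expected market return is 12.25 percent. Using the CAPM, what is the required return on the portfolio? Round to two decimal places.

14.74%

β_Jessop = 0.01337 / 0.01804 = 0.7411
β_Calder = 0.03708 / 0.01804 = 2.0554
β_Corwin = 0.03860 / 0.01804 = 2.1397
β_Eskola = 0.01841 / 0.01804 = 1.0205
β_Ashcombe = 0.02785 / 0.01804 = 1.5438
β_P = Σ w_i β_i = 0.19×0.7411 + 0.21×2.0554 + 0.04×2.1397 + 0.29×1.0205 + 0.27×1.5438 = 1.3708
MRP = 12.25% − 5.54% = 6.71%
E(R_P) = R_f + β_P × MRP = 5.54% + 1.3708 × 6.71% = 14.74%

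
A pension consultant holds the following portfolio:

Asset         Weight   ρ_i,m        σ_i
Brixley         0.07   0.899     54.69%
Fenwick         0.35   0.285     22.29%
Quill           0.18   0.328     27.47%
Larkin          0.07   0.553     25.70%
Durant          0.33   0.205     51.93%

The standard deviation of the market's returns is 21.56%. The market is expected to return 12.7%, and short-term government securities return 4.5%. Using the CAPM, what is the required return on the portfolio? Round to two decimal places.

8.99%

β_Brixley = 0.899 × 54.69% / 21.56% = 2.2804
β_Fenwick = 0.285 × 22.29% / 21.56% = 0.2946
β_Quill = 0.328 × 27.47% / 21.56% = 0.4179
β_Larkin = 0.553 × 25.70% / 21.56% = 0.6592
β_Durant = 0.205 × 51.93% / 21.56% = 0.4938
β_P = Σ w_i β_i = 0.07×2.2804 + 0.35×0.2946 + 0.18×0.4179 + 0.07×0.6592 + 0.33×0.4938 = 0.5471
MRP = 12.7% − 4.5% = 8.20%
E(R_P) = R_f + β_P × MRP = 4.5% + 0.5471 × 8.2% = 8.99%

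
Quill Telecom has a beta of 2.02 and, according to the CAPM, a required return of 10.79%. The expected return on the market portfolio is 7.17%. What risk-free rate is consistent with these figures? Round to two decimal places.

E(R) = R_f + β(E(R_m) − R_f) = R_f(1 − β) + β·E(R_m)
10.79% = R_f × (1 − 2.02) + 2.02 × 7.17%
10.79% = R_f × -1.02 + 14.4834%
R_f = (10.79% − 14.4834%) / -1.02 = 3.62%

3.62%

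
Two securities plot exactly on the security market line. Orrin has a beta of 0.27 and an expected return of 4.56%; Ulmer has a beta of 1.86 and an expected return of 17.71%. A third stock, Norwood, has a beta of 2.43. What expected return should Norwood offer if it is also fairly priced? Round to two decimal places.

MRP (SML slope) = (17.71% − 4.56%) / (1.86 − 0.27) = 13.15% / 1.59 = 8.2704%
R_f (intercept) = 4.56% − 0.27 × 8.2704% = 2.3270%
E(R_Norwood) = R_f + β × MRP = 2.3270% + 2.43 × 8.2704% = 22.42%

22.42%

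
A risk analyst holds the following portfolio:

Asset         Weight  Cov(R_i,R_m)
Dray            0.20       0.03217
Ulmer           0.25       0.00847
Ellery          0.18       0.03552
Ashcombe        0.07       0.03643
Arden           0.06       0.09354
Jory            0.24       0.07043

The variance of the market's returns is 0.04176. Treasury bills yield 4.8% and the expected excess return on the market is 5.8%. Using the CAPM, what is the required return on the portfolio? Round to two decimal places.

β_Dray = 0.03217 / 0.04176 = 0.7704
β_Ulmer = 0.00847 / 0.04176 = 0.2028
β_Ellery = 0.03552 / 0.04176 = 0.8506
β_Ashcombe = 0.03643 / 0.04176 = 0.8724
β_Arden = 0.09354 / 0.04176 = 2.2399
β_Jory = 0.07043 / 0.04176 = 1.6865
β_P = Σ w_i β_i = 0.20×0.7704 + 0.25×0.2028 + 0.18×0.8506 + 0.07×0.8724 + 0.06×2.2399 + 0.24×1.6865 = 0.9581
E(R_P) = R_f + β_P × MRP = 4.8% + 0.9581 × 5.8% = 10.36%

10.36%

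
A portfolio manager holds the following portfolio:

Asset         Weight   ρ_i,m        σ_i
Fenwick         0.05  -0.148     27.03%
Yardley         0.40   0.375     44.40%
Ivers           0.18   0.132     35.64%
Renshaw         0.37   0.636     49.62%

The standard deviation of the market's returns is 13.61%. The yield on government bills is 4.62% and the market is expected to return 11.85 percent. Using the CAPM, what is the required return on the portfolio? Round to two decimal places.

β_Fenwick = -0.148 × 27.03% / 13.61% = -0.2939
β_Yardley = 0.375 × 44.40% / 13.61% = 1.2234
β_Ivers = 0.132 × 35.64% / 13.61% = 0.3457
β_Renshaw = 0.636 × 49.62% / 13.61% = 2.3188
β_P = Σ w_i β_i = 0.05×-0.2939 + 0.40×1.2234 + 0.18×0.3457 + 0.37×2.3188 = 1.3948
MRP = 11.85% − 4.62% = 7.23%
E(R_P) = R_f + β_P × MRP = 4.62% + 1.3948 × 7.23% = 14.70%

14.70%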